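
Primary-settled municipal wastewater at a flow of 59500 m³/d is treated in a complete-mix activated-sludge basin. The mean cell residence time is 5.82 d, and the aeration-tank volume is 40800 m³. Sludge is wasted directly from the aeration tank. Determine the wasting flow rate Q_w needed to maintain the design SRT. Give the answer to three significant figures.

With mixed-liquor wasting, θ_c = V/Q_w, so Q_w = V/θ_c = 40800/5.82 = 7010 m³/d.

Q_w ≈ 7010 m³/d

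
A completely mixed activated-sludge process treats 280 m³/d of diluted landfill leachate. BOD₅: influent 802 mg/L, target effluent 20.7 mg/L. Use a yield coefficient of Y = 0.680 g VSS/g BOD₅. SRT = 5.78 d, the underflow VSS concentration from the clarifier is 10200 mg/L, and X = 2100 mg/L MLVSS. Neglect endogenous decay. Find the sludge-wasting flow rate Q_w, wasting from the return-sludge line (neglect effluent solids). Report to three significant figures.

Q_w ≈ 14.6 m³/d

Biomass mass balance (decay neglected): V·X = Y·Q·(S₀ − S)·θ_c, so V = 0.680 × 280 × (802 − 20.7) × 5.78 / 2100 = 409.4 m³.
θ_c = V·X/(Q_w·X_r) when wasting from the recycle, so Q_w = V·X/(θ_c·X_r) = 409.4 × 2100 / (5.78 × 10200) = 14.58 m³/d.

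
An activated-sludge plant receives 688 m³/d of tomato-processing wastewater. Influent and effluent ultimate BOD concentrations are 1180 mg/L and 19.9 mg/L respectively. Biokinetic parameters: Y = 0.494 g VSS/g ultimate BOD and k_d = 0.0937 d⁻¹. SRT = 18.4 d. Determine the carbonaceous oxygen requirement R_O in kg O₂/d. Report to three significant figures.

R_O ≈ 593 kg O₂/d

The observed yield is Y_obs = Y/(1 + k_d·θ_c) = 0.494 / (1 + 0.0937 × 18.4) = 0.494 / 2.724 = 0.1813 g VSS per g ultimate BOD removed.
ΔS = 1180 − 19.9 = 1160 mg/L, so the substrate removal rate is 688 × 1160/1000 = 798.1 kg ultimate BOD/d.
P_X = Y_obs·Q·(S₀ − S) = 0.1813 × 798.1 = 144.7 kg VSS/d.
R_O = Q·ΔS − 1.42 P_X = 798.1 − 205.5 = 592.6 kg O₂/d.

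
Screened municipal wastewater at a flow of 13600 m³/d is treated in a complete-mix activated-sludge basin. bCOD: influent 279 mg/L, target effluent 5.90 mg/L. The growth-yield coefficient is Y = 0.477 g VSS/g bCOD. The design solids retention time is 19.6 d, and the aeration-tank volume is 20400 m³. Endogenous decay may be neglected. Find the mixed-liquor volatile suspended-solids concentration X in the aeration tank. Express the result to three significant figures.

X ≈ 1700 mg/L

Without decay, X = Y Q (S₀−S) θ_c / V = 0.477 × 13600 × (279 − 5.90) × 19.6 / 20400 = 1702 mg/L.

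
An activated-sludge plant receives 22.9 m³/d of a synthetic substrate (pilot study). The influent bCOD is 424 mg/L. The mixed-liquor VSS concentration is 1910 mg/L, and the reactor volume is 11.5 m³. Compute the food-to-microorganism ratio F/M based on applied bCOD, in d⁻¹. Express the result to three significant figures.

F/M ≈ 0.442 d⁻¹

F/M = applied load / biomass = Q·S₀/(V·X) = 22.9 × 424 / (11.50 × 1910) = 0.4420 d⁻¹.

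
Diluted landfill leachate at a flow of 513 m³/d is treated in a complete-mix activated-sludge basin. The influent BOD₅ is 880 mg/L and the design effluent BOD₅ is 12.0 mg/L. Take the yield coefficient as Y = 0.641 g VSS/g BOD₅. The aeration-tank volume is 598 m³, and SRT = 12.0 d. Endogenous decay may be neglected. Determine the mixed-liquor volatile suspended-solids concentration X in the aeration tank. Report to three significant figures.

From V·X = Y·Q·(S₀ − S)·θ_c (decay neglected): X = 0.641 × 513 × (880 − 12.0) × 12.0 / 598 = 5728 mg/L.

X ≈ 5730 mg/L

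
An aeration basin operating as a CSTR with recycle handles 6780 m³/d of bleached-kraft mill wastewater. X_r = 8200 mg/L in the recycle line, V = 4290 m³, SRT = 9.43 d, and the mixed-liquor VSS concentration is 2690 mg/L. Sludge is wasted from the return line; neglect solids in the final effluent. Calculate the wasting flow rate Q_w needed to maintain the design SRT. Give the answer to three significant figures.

Q_w = (V·X)/(θ_c X_r) = 4290 × 2690 / (9.43 × 8200) = 149.2 m³/d.

Q_w ≈ 149 m³/d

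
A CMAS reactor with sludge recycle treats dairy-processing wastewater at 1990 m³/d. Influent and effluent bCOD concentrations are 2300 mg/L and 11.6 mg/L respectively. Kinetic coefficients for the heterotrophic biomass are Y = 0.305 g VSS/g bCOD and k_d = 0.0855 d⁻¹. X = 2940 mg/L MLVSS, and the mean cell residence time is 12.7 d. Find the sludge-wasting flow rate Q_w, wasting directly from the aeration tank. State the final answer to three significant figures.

Q_w ≈ 226 m³/d

Rearranging the biomass balance for a CMAS with decay, V = Y·Q·ΔS·θ_c / [X·(1+k_d θ_c)] = 0.305 × 1990 × (2300 − 11.6) × 12.7 / [2940 × (1 + 0.0855 × 12.7)] = 1.76×10^7 / 6132 = 2876 m³.
Wasting from the aeration tank: Q_w = V / θ_c = 2876 / 12.7 = 226.5 m³/d.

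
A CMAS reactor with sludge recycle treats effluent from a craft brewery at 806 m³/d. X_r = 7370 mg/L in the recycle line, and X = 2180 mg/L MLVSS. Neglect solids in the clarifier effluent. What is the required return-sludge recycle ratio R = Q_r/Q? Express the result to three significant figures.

Solids balance on the clarifier gives (1+R)X = R·X_r, so R = X/(X_r − X) = 2180 / (7370 − 2180) = 0.4200.

R ≈ 0.420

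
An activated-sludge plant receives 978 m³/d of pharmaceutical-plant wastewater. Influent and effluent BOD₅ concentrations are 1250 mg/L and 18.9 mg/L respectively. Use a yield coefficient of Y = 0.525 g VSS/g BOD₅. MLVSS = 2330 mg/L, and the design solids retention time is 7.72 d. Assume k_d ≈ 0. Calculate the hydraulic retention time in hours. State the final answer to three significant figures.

With k_d = 0 the design equation reduces to V = Y Q (S₀−S) θ_c / X = 0.525 × 978 × (1250 − 18.9) × 7.72 / 2330 = 2094 m³.
Hydraulic retention time τ = V/Q = 2094 / 978 = 2.141 d = 51.40 h.

τ ≈ 51.4 h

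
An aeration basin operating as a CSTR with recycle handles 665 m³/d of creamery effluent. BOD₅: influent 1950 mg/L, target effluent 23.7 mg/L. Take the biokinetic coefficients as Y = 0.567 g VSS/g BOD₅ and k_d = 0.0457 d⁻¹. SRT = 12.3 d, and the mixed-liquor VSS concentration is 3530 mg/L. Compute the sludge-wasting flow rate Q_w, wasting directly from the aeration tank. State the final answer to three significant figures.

From the SRT design equation V = Y Q (S₀−S) θ_c / [X (1 + k_d θ_c)] = 0.567 × 665 × (1950 − 23.7) × 12.3 / [3530 × (1 + 0.0457 × 12.3)] = 8.93×10^6 / 5514 = 1620 m³.
With mixed-liquor wasting, θ_c = V/Q_w, so Q_w = V/θ_c = 1620/12.3 = 131.7 m³/d.

Q_w ≈ 132 m³/d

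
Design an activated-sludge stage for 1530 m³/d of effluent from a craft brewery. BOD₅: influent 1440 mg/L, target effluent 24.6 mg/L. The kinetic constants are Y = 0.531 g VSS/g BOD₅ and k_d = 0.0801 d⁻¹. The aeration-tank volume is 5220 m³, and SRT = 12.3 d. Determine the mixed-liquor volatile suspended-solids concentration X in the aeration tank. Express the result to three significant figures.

X = Y·Q·ΔS·θ_c / [V·(1 + k_d θ_c)] = 0.531 × 1530 × (1440 − 24.6) × 12.3 / [5220 × (1 + 0.0801 × 12.3)] = 1365 mg/L.

X ≈ 1360 mg/L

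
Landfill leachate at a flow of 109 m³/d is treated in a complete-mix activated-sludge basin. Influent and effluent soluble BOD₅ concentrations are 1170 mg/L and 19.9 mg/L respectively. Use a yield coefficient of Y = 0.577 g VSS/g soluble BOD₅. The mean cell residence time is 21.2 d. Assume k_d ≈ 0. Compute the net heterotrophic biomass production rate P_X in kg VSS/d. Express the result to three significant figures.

Since k_d ≈ 0, Y_obs = Y = 0.577 g VSS/g soluble BOD₅.
ΔS = 1170 − 19.9 = 1150 mg/L, so the substrate removal rate is 109 × 1150/1000 = 125.4 kg soluble BOD₅/d.
P_X = Y_obs · Q(S₀ − S) = 0.5770 × 125.4 = 72.33 kg VSS/d.

P_X ≈ 72.3 kg VSS/d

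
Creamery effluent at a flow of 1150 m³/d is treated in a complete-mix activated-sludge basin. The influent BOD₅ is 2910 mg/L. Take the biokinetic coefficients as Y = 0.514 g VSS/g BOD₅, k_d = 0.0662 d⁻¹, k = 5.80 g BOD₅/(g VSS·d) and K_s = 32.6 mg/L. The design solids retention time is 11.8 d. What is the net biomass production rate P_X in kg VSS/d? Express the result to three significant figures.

P_X ≈ 965 kg VSS/d

Effluent substrate depends only on kinetics and SRT: S = K_s(1 + k_d θ_c) / [θ_c(Yk − k_d) − 1] = 32.6 × (1 + 0.0662 × 11.8) / [11.8 × (0.514 × 5.80 − 0.0662) − 1] = 58.07 / 33.40 = 1.739 mg/L.
Correct the yield for decay: Y_obs = Y/(1 + k_d θ_c) = 0.514 / (1 + 0.0662 × 11.8) = 0.514 / 1.781 = 0.2886.
ΔS = 2910 − 1.74 = 2908 mg/L, so the substrate removal rate is 1150 × 2908/1000 = 3344 kg BOD₅/d.
Net biomass production P_X = Y_obs × Q·(S₀ − S) = 0.2886 × 3344 = 965.1 kg VSS/d.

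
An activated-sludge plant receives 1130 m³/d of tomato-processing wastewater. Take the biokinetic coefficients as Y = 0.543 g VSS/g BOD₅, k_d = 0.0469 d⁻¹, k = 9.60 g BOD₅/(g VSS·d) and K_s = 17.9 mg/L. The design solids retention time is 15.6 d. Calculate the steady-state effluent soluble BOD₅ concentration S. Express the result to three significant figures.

S ≈ 0.389 mg/L

From the Monod/SRT balance for a CMAS, S = K_s·(1+k_d θ_c)/[θ_c·(Y k − k_d) − 1] = 17.9 × (1 + 0.0469 × 15.6) / [15.6 × (0.543 × 9.60 − 0.0469) − 1] = 31.00 / 79.59 = 0.3895 mg/L.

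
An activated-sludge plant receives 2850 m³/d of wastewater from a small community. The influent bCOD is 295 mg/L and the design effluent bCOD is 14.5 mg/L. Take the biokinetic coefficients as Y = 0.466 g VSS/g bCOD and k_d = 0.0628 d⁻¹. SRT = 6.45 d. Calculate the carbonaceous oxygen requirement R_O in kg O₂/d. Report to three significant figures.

Y_obs = Y / (1 + k_d θ_c) = 0.466 / (1 + 0.0628 × 6.45) = 0.466 / 1.405 = 0.3317.
Substrate removed = Q·(S₀ − S) = 2850 m³/d × (295 − 14.5) g/m³ = 7.99×10^5 g/d = 799.4 kg/d.
P_X = Y_obs·Q·(S₀ − S) = 0.3317 × 799.4 = 265.1 kg VSS/d.
R_O = Q·(S₀ − S) − 1.42·P_X = 799.4 − 1.42 × 265.1 = 422.9 kg O₂/d.

R_O ≈ 423 kg O₂/d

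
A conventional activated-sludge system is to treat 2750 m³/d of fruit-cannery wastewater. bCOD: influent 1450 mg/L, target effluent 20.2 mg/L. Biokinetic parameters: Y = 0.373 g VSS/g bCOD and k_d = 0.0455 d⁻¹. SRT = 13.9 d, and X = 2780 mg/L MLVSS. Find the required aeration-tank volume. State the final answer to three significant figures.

V ≈ 4490 m³

Steady-state biomass mass balance: V·X·(1 + k_d·θ_c) = Y·Q·(S₀ − S)·θ_c, so V = 0.373 × 2750 × (1450 − 20.2) × 13.9 / [2780 × (1 + 0.0455 × 13.9)] = 2.04×10^7 / 4538 = 4492 m³.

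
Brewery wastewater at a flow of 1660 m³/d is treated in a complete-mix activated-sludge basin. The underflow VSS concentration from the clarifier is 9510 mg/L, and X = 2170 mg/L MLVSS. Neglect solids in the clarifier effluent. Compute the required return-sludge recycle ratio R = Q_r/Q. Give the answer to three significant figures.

Solids balance on the clarifier gives (1+R)X = R·X_r, so R = X/(X_r − X) = 2170 / (9510 − 2170) = 0.2956.

R ≈ 0.296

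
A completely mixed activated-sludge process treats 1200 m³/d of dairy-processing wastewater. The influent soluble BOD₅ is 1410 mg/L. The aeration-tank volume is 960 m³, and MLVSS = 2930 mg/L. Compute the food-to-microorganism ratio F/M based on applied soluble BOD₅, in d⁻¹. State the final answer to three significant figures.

Food-to-microorganism ratio F/M = Q S₀ / (V X) = 1200 × 1410 / (960.0 × 2930) = 0.6015 d⁻¹.

F/M ≈ 0.602 d⁻¹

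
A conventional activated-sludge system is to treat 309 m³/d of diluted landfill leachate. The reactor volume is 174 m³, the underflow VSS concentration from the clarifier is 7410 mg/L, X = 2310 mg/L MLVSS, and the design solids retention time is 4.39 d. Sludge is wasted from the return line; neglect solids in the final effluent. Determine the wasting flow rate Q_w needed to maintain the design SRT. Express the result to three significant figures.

Q_w ≈ 12.4 m³/d

Wasting from the return line (neglecting effluent solids): Q_w = V·X / (θ_c·X_r) = 174.0 × 2310 / (4.39 × 7410) = 12.36 m³/d.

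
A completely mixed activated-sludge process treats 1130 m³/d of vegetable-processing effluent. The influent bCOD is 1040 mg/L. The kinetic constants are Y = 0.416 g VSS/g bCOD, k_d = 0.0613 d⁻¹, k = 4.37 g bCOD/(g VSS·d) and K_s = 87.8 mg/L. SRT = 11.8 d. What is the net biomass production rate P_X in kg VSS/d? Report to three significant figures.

From the Monod/SRT balance for a CMAS, S = K_s·(1+k_d θ_c)/[θ_c·(Y k − k_d) − 1] = 87.8 × (1 + 0.0613 × 11.8) / [11.8 × (0.416 × 4.37 − 0.0613) − 1] = 151.3 / 19.73 = 7.670 mg/L.
Y_obs = Y / (1 + k_d θ_c) = 0.416 / (1 + 0.0613 × 11.8) = 0.416 / 1.723 = 0.2414.
ΔS = 1040 − 7.67 = 1032 mg/L, so the substrate removal rate is 1130 × 1032/1000 = 1167 kg bCOD/d.
P_X = Y_obs · Q(S₀ − S) = 0.2414 × 1167 = 281.6 kg VSS/d.

P_X ≈ 282 kg VSS/d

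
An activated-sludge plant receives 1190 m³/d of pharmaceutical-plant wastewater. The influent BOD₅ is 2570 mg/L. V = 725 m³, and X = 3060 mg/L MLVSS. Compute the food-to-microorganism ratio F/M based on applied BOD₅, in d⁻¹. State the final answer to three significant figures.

F/M = applied load / biomass = Q·S₀/(V·X) = 1190 × 2570 / (725.0 × 3060) = 1.379 d⁻¹.

F/M ≈ 1.38 d⁻¹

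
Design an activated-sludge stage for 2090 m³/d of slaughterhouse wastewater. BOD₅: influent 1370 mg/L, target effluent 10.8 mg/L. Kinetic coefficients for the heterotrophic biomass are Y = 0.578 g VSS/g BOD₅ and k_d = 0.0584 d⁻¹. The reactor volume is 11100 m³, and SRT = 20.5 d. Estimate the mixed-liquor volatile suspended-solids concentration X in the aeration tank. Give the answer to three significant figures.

X ≈ 1380 mg/L

Solving the biomass balance for X: X = Y Q (S₀−S) θ_c / [V (1+k_d θ_c)] = 0.578 × 2090 × (1370 − 10.8) × 20.5 / [11100 × (1 + 0.0584 × 20.5)] = 1380 mg/L.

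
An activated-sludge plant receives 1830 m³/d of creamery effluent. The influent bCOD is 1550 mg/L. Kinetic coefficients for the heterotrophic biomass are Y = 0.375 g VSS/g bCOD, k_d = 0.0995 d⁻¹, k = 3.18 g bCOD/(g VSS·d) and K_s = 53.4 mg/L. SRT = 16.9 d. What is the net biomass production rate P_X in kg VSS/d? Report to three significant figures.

P_X ≈ 395 kg VSS/d

For a completely mixed reactor with recycle the Lawrence–McCarty relation gives S = K_s·(1 + k_d·θ_c) / [θ_c·(Y·k − k_d) − 1] = 53.4 × (1 + 0.0995 × 16.9) / [16.9 × (0.375 × 3.18 − 0.0995) − 1] = 143.2 / 17.47 = 8.196 mg/L.
Correct the yield for decay: Y_obs = Y/(1 + k_d θ_c) = 0.375 / (1 + 0.0995 × 16.9) = 0.375 / 2.682 = 0.1398.
Q·(S₀ − S) = 1830 × (1550 − 8.20) × 10⁻³ = 2821 kg/d removed.
Net biomass production P_X = Y_obs × Q·(S₀ − S) = 0.1398 × 2821 = 394.6 kg VSS/d.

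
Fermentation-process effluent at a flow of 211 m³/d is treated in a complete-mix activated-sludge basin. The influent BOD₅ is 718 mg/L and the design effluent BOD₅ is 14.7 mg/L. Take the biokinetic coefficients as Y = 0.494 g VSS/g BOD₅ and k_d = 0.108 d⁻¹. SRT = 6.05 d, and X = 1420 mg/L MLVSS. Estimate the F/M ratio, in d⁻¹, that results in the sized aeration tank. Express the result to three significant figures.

Rearranging the biomass balance for a CMAS with decay, V = Y·Q·ΔS·θ_c / [X·(1+k_d θ_c)] = 0.494 × 211 × (718 − 14.7) × 6.05 / [1420 × (1 + 0.108 × 6.05)] = 4.44×10^5 / 2348 = 188.9 m³.
F/M = Q·S₀ / (V·X) = 211 × 718 / (188.9 × 1420) = 0.5648 g BOD₅·(g VSS·d)⁻¹.

F/M ≈ 0.565 d⁻¹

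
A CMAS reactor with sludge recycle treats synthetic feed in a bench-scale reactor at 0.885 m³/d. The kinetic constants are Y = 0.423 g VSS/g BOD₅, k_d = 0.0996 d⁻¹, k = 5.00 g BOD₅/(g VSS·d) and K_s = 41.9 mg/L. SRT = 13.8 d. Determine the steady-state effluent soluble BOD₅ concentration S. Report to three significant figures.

S ≈ 3.71 mg/L

From the Monod/SRT balance for a CMAS, S = K_s·(1+k_d θ_c)/[θ_c·(Y k − k_d) − 1] = 41.9 × (1 + 0.0996 × 13.8) / [13.8 × (0.423 × 5.00 − 0.0996) − 1] = 99.49 / 26.81 = 3.711 mg/L.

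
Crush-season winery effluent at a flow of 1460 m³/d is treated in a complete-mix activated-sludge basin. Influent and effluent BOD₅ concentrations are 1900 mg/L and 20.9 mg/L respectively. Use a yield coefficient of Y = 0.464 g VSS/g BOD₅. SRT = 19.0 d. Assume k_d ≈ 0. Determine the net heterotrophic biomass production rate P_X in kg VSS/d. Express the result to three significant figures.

No decay correction is needed, so Y_obs = Y = 0.464.
ΔS = 1900 − 20.9 = 1879 mg/L, so the substrate removal rate is 1460 × 1879/1000 = 2743 kg BOD₅/d.
Biomass produced: P_X = Y_obs·Q·ΔS = 0.4640 × 2743 ≈ 1273 kg VSS/d.

P_X ≈ 1270 kg VSS/d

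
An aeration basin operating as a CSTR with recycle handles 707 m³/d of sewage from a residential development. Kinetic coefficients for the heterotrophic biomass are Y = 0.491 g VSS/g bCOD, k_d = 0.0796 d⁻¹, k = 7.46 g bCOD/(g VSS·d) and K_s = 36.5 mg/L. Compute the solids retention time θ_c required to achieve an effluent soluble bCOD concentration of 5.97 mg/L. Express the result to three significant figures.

θ_c ≈ 2.30 d

From 1/θ_c = Y·k·S/(K_s + S) − k_d: Y·k·S/(K_s+S) = 0.491 × 7.46 × 5.97 / (36.5 + 5.97) = 0.5149 d⁻¹.
θ_c = 1/(μ − k_d) = 1/(0.5149 − 0.0796) = 1/0.4353 = 2.297 d.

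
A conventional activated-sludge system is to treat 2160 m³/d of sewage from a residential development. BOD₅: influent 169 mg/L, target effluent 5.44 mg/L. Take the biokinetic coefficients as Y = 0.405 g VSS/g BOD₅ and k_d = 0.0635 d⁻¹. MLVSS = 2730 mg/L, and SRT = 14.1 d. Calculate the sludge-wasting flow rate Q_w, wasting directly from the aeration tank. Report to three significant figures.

Rearranging the biomass balance for a CMAS with decay, V = Y·Q·ΔS·θ_c / [X·(1+k_d θ_c)] = 0.405 × 2160 × (169 − 5.44) × 14.1 / [2730 × (1 + 0.0635 × 14.1)] = 2.02×10^6 / 5174 = 389.9 m³.
For wasting at MLVSS concentration, Q_w = V/θ_c = 389.9/14.1 = 27.65 m³/d.

Q_w ≈ 27.7 m³/d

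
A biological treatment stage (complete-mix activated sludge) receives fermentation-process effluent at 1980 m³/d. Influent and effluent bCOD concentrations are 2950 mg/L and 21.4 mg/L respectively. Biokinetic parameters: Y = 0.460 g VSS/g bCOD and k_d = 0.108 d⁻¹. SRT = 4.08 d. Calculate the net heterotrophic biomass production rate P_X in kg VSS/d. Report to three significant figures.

Y_obs = Y / (1 + k_d θ_c) = 0.460 / (1 + 0.108 × 4.08) = 0.460 / 1.441 = 0.3193.
Q·(S₀ − S) = 1980 × (2950 − 21.4) × 10⁻³ = 5799 kg/d removed.
Net biomass production P_X = Y_obs × Q·(S₀ − S) = 0.3193 × 5799 = 1852 kg VSS/d.

P_X ≈ 1850 kg VSS/d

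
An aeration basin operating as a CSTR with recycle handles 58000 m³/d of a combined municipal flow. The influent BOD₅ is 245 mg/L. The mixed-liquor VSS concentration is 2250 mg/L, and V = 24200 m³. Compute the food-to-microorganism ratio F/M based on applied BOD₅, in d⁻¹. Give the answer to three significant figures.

Food-to-microorganism ratio F/M = Q S₀ / (V X) = 58000 × 245 / (24200 × 2250) = 0.2610 d⁻¹.

F/M ≈ 0.261 d⁻¹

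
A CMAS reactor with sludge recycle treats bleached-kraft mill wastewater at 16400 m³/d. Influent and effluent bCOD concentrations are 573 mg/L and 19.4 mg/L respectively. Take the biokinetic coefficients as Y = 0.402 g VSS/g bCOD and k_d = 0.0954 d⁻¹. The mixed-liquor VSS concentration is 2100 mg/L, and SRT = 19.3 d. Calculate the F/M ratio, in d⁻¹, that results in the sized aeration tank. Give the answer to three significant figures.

From the SRT design equation V = Y Q (S₀−S) θ_c / [X (1 + k_d θ_c)] = 0.402 × 16400 × (573 − 19.4) × 19.3 / [2100 × (1 + 0.0954 × 19.3)] = 7.04×10^7 / 5967 = 11806 m³.
Food-to-microorganism ratio F/M = Q S₀ / (V X) = 16400 × 573 / (11806 × 2100) = 0.3790 d⁻¹.

F/M ≈ 0.379 d⁻¹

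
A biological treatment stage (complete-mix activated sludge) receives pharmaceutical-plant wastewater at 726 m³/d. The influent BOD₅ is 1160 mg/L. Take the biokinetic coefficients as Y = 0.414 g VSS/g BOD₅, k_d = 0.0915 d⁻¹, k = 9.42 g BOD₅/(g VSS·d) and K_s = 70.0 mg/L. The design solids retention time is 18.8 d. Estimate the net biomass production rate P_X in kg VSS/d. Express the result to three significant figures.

P_X ≈ 128 kg VSS/d

From the Monod/SRT balance for a CMAS, S = K_s·(1+k_d θ_c)/[θ_c·(Y k − k_d) − 1] = 70.0 × (1 + 0.0915 × 18.8) / [18.8 × (0.414 × 9.42 − 0.0915) − 1] = 190.4 / 70.60 = 2.697 mg/L.
Y_obs = Y / (1 + k_d θ_c) = 0.414 / (1 + 0.0915 × 18.8) = 0.414 / 2.720 = 0.1522.
Q·(S₀ − S) = 726 × (1160 − 2.70) × 10⁻³ = 840.2 kg/d removed.
So the net sludge growth is P_X = 0.1522 × 840.2 = 127.9 kg VSS/d.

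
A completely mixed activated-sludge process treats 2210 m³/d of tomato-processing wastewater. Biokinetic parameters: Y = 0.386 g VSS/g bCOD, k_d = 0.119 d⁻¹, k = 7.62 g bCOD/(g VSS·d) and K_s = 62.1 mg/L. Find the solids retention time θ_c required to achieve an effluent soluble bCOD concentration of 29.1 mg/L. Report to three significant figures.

θ_c ≈ 1.22 d

From 1/θ_c = Y·k·S/(K_s + S) − k_d: Y·k·S/(K_s+S) = 0.386 × 7.62 × 29.1 / (62.1 + 29.1) = 0.9385 d⁻¹.
Then 1/θ_c = μ − k_d = 0.9385 − 0.119 = 0.8195 d⁻¹, giving θ_c = 1.220 d.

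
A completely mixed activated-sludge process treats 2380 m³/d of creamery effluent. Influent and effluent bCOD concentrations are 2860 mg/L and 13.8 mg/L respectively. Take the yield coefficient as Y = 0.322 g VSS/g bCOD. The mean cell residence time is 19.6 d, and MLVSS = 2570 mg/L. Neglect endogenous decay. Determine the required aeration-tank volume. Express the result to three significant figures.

Biomass mass balance (decay neglected): V·X = Y·Q·(S₀ − S)·θ_c, so V = 0.322 × 2380 × (2860 − 13.8) × 19.6 / 2570 = 16635 m³.

V ≈ 16600 m³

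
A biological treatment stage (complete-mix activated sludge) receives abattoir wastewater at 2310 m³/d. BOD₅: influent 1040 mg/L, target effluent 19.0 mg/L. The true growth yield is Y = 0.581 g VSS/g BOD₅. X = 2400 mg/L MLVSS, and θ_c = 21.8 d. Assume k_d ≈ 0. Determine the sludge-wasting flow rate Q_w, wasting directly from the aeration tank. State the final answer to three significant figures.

With k_d = 0 the design equation reduces to V = Y Q (S₀−S) θ_c / X = 0.581 × 2310 × (1040 − 19.0) × 21.8 / 2400 = 12447 m³.
For wasting at MLVSS concentration, Q_w = V/θ_c = 12447/21.8 = 571.0 m³/d.

Q_w ≈ 571 m³/d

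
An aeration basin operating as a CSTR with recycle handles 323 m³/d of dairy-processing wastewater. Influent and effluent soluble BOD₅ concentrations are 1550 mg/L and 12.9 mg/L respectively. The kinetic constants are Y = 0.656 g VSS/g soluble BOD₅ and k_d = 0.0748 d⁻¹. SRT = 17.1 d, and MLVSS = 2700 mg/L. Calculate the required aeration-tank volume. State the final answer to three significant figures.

V ≈ 905 m³

From the SRT design equation V = Y Q (S₀−S) θ_c / [X (1 + k_d θ_c)] = 0.656 × 323 × (1550 − 12.9) × 17.1 / [2700 × (1 + 0.0748 × 17.1)] = 5.57×10^6 / 6154 = 905.1 m³.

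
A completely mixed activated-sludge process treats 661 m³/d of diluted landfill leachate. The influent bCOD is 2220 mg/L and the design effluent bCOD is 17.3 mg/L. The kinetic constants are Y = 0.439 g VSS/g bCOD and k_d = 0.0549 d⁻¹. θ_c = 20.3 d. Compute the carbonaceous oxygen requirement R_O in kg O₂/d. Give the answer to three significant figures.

Observed yield with endogenous decay: Y_obs = Y / (1 + k_d·θ_c) = 0.439 / (1 + 0.0549 × 20.3) = 0.439 / 2.114 = 0.2076 g VSS/g bCOD.
Substrate removed = Q·(S₀ − S) = 661 m³/d × (2220 − 17.3) g/m³ = 1.46×10^6 g/d = 1456 kg/d.
P_X = Y_obs·Q·(S₀ − S) = 0.2076 × 1456 = 302.3 kg VSS/d.
R_O = Q·ΔS − 1.42 P_X = 1456 − 429.2 = 1027 kg O₂/d.

R_O ≈ 1030 kg O₂/d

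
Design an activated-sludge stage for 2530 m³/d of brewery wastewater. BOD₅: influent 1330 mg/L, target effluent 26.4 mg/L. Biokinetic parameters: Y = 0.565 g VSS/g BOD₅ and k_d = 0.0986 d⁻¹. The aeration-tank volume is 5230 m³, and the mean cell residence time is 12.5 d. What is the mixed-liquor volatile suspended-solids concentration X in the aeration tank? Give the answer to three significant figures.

X ≈ 1990 mg/L

Solving the biomass balance for X: X = Y Q (S₀−S) θ_c / [V (1+k_d θ_c)] = 0.565 × 2530 × (1330 − 26.4) × 12.5 / [5230 × (1 + 0.0986 × 12.5)] = 1995 mg/L.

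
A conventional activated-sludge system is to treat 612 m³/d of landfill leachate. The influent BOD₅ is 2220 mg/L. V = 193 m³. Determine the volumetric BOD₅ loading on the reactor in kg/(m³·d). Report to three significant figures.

Applied BOD₅ load per unit volume = Q·S₀/V = (612 × 2220/1000)/193.0 = 7.040 kg BOD₅·m⁻³·d⁻¹.

L_v ≈ 7.04 kg BOD₅/(m³·d)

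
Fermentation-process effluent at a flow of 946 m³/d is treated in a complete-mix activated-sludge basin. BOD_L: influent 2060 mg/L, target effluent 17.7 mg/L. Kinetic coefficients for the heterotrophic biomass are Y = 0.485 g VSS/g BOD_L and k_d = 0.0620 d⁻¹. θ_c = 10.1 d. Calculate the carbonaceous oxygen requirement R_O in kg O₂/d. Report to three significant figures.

R_O ≈ 1110 kg O₂/d

Observed yield with endogenous decay: Y_obs = Y / (1 + k_d·θ_c) = 0.485 / (1 + 0.0620 × 10.1) = 0.485 / 1.626 = 0.2982 g VSS/g BOD_L.
Mass of BOD_L removed per day: Q(S₀ − S) = 946 × 2042 g/m³ = 1932 kg/d.
Net sludge production P_X = 0.2982 × 1932 = 576.2 kg VSS/d.
R_O = Q·ΔS − 1.42 P_X = 1932 − 818.2 = 1114 kg O₂/d.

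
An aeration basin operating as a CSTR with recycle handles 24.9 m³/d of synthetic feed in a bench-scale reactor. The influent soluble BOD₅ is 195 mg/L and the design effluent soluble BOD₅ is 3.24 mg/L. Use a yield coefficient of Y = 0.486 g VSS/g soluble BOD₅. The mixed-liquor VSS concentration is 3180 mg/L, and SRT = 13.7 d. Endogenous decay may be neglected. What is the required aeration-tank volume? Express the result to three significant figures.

V ≈ 10.00 m³

V·X = Y·Q·ΔS·θ_c gives V = 0.486 × 24.9 × (195 − 3.24) × 13.7 / 3180 = 9.997 m³.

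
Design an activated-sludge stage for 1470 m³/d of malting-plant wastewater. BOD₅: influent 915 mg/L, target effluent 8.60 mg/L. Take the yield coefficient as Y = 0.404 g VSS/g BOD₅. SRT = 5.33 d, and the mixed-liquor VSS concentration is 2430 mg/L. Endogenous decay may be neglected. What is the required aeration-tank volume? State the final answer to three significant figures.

V·X = Y·Q·ΔS·θ_c gives V = 0.404 × 1470 × (915 − 8.60) × 5.33 / 2430 = 1181 m³.

V ≈ 1180 m³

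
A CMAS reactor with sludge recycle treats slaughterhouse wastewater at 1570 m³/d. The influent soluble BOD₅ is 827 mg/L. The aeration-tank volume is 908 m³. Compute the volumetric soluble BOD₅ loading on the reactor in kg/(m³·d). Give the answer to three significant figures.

L_v ≈ 1.43 kg soluble BOD₅/(m³·d)

L_v = Q S₀ / V = 1570 × 827 × 10⁻³ / 908.0 = 1.430 kg/(m³·d).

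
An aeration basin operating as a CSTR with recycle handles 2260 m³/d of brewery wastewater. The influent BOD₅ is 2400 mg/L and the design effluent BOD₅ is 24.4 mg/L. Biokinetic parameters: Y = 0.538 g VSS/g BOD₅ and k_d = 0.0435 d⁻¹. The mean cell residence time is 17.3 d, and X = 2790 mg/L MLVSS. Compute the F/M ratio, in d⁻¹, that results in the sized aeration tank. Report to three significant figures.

Rearranging the biomass balance for a CMAS with decay, V = Y·Q·ΔS·θ_c / [X·(1+k_d θ_c)] = 0.538 × 2260 × (2400 − 24.4) × 17.3 / [2790 × (1 + 0.0435 × 17.3)] = 5×10^7 / 4890 = 10220 m³.
F/M = applied load / biomass = Q·S₀/(V·X) = 2260 × 2400 / (10220 × 2790) = 0.1902 d⁻¹.

F/M ≈ 0.190 d⁻¹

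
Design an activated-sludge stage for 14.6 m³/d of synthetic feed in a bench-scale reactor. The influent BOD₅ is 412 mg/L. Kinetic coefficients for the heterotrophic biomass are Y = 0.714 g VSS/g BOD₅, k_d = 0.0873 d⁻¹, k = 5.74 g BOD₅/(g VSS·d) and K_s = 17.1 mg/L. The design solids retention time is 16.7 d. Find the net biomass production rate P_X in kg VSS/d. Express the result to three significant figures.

P_X ≈ 1.74 kg VSS/d

Effluent substrate depends only on kinetics and SRT: S = K_s(1 + k_d θ_c) / [θ_c(Yk − k_d) − 1] = 17.1 × (1 + 0.0873 × 16.7) / [16.7 × (0.714 × 5.74 − 0.0873) − 1] = 42.03 / 65.98 = 0.6370 mg/L.
Observed yield with endogenous decay: Y_obs = Y / (1 + k_d·θ_c) = 0.714 / (1 + 0.0873 × 16.7) = 0.714 / 2.458 = 0.2905 g VSS/g BOD₅.
Substrate removed = Q·(S₀ − S) = 14.6 m³/d × (412 − 0.637) g/m³ = 6.01×10^3 g/d = 6.006 kg/d.
So the net sludge growth is P_X = 0.2905 × 6.006 = 1.745 kg VSS/d.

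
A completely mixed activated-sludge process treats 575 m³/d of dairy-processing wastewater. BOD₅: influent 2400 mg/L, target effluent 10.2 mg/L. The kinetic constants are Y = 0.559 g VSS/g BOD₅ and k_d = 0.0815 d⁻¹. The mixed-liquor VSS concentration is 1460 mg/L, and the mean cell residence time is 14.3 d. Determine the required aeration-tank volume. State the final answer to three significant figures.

V ≈ 3470 m³

Steady-state biomass mass balance: V·X·(1 + k_d·θ_c) = Y·Q·(S₀ − S)·θ_c, so V = 0.559 × 575 × (2400 − 10.2) × 14.3 / [1460 × (1 + 0.0815 × 14.3)] = 1.1×10^7 / 3162 = 3474 m³.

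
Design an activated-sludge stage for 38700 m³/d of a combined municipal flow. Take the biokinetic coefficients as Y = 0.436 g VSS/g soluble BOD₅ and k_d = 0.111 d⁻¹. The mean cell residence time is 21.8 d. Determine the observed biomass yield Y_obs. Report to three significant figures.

The observed yield is Y_obs = Y/(1 + k_d·θ_c) = 0.436 / (1 + 0.111 × 21.8) = 0.436 / 3.420 = 0.1275 g VSS per g soluble BOD₅ removed.

Y_obs ≈ 0.127 g VSS/g soluble BOD₅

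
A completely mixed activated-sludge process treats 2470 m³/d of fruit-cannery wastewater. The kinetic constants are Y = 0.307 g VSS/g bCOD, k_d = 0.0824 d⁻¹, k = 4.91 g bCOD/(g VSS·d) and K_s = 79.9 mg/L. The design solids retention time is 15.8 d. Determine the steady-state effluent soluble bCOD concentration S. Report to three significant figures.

S ≈ 8.55 mg/L

Effluent substrate depends only on kinetics and SRT: S = K_s(1 + k_d θ_c) / [θ_c(Yk − k_d) − 1] = 79.9 × (1 + 0.0824 × 15.8) / [15.8 × (0.307 × 4.91 − 0.0824) − 1] = 183.9 / 21.51 = 8.549 mg/L.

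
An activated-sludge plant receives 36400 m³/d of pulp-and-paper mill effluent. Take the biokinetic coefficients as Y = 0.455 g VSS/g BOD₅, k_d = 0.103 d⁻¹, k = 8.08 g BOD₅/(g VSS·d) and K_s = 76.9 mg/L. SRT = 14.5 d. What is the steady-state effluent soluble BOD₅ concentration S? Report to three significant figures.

S ≈ 3.77 mg/L

For a completely mixed reactor with recycle the Lawrence–McCarty relation gives S = K_s·(1 + k_d·θ_c) / [θ_c·(Y·k − k_d) − 1] = 76.9 × (1 + 0.103 × 14.5) / [14.5 × (0.455 × 8.08 − 0.103) − 1] = 191.8 / 50.81 = 3.774 mg/L.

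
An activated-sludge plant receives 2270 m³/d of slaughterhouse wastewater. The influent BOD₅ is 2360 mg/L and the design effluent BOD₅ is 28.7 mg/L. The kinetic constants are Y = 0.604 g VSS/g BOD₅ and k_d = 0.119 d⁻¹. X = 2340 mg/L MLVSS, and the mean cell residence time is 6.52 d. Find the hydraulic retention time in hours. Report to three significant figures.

τ ≈ 53.0 h

Steady-state biomass mass balance: V·X·(1 + k_d·θ_c) = Y·Q·(S₀ − S)·θ_c, so V = 0.604 × 2270 × (2360 − 28.7) × 6.52 / [2340 × (1 + 0.119 × 6.52)] = 2.08×10^7 / 4156 = 5015 m³.
τ = V/Q = 5015/2270 = 2.209 d, or 53.02 h.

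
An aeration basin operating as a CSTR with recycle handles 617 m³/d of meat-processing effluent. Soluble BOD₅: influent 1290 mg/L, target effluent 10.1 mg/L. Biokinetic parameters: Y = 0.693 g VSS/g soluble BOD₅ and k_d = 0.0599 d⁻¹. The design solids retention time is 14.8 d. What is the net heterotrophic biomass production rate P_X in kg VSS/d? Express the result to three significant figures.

P_X ≈ 290 kg VSS/d

Observed yield with endogenous decay: Y_obs = Y / (1 + k_d·θ_c) = 0.693 / (1 + 0.0599 × 14.8) = 0.693 / 1.887 = 0.3673 g VSS/g soluble BOD₅.
Substrate removed = Q·(S₀ − S) = 617 m³/d × (1290 − 10.1) g/m³ = 7.9×10^5 g/d = 789.7 kg/d.
Biomass produced: P_X = Y_obs·Q·ΔS = 0.3673 × 789.7 ≈ 290.1 kg VSS/d.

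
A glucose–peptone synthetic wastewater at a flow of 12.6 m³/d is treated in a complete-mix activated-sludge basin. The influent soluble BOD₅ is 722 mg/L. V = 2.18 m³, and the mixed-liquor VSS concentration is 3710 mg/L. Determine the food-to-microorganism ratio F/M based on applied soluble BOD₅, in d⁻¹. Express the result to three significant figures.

F/M = applied load / biomass = Q·S₀/(V·X) = 12.6 × 722 / (2.180 × 3710) = 1.125 d⁻¹.

F/M ≈ 1.12 d⁻¹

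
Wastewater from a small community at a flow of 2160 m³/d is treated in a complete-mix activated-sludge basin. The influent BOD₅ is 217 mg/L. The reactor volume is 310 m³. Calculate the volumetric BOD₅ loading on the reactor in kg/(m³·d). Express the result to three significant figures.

L_v = Q S₀ / V = 2160 × 217 × 10⁻³ / 310.0 = 1.512 kg/(m³·d).

L_v ≈ 1.51 kg BOD₅/(m³·d)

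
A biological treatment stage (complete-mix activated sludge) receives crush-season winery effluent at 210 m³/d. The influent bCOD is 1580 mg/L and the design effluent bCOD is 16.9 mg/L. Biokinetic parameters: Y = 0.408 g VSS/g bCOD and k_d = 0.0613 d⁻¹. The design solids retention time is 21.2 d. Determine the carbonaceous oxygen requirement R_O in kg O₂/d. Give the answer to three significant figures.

R_O ≈ 246 kg O₂/d

Y_obs = Y / (1 + k_d θ_c) = 0.408 / (1 + 0.0613 × 21.2) = 0.408 / 2.300 = 0.1774.
Q·(S₀ − S) = 210 × (1580 − 16.9) × 10⁻³ = 328.3 kg/d removed.
P_X = Y_obs·Q·(S₀ − S) = 0.1774 × 328.3 = 58.24 kg VSS/d.
Carbonaceous O₂ demand = substrate oxidised − cell-mass equivalent = 328.3 − 1.42 × 58.24 = 245.6 kg O₂/d.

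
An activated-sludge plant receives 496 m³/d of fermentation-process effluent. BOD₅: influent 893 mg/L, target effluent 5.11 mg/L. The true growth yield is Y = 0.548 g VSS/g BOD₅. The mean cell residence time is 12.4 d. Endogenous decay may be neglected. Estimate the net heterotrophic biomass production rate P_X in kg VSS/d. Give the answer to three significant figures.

P_X ≈ 241 kg VSS/d

No decay correction is needed, so Y_obs = Y = 0.548.
ΔS = 893 − 5.11 = 887.9 mg/L, so the substrate removal rate is 496 × 887.9/1000 = 440.4 kg BOD₅/d.
P_X = Y_obs · Q(S₀ − S) = 0.5480 × 440.4 = 241.3 kg VSS/d.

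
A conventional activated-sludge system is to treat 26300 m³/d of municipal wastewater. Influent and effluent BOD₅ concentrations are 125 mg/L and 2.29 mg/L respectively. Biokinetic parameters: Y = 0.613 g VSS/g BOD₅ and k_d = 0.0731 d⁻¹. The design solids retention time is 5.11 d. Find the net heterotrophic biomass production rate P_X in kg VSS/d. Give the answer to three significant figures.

P_X ≈ 1440 kg VSS/d

Correct the yield for decay: Y_obs = Y/(1 + k_d θ_c) = 0.613 / (1 + 0.0731 × 5.11) = 0.613 / 1.374 = 0.4463.
Mass of BOD₅ removed per day: Q(S₀ − S) = 26300 × 122.7 g/m³ = 3227 kg/d.
So the net sludge growth is P_X = 0.4463 × 3227 = 1440 kg VSS/d.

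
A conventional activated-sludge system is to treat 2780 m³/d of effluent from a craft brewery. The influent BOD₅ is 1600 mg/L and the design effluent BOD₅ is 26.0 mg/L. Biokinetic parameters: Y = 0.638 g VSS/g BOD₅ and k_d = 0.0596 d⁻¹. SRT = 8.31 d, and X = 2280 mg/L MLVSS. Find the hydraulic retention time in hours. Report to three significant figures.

τ ≈ 58.7 h

Steady-state biomass mass balance: V·X·(1 + k_d·θ_c) = Y·Q·(S₀ − S)·θ_c, so V = 0.638 × 2780 × (1600 − 26.0) × 8.31 / [2280 × (1 + 0.0596 × 8.31)] = 2.32×10^7 / 3409 = 6805 m³.
HRT = V/Q = 6805 m³ / 2780 m³·d⁻¹ = 2.448 d × 24 = 58.75 h.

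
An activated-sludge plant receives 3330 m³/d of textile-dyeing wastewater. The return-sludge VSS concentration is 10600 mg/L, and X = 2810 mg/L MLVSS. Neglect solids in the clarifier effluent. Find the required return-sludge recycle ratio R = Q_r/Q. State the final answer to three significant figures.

Mass balance around the secondary clarifier (neglecting effluent solids): R = X / (X_r − X) = 2810 / (10600 − 2810) = 0.3607.

R ≈ 0.361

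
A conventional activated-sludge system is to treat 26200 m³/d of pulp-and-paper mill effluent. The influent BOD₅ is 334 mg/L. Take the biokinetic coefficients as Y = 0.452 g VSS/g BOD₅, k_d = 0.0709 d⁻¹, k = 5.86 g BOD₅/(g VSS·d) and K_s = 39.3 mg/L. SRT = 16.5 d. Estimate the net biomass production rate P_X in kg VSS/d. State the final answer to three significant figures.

For a completely mixed reactor with recycle the Lawrence–McCarty relation gives S = K_s·(1 + k_d·θ_c) / [θ_c·(Y·k − k_d) − 1] = 39.3 × (1 + 0.0709 × 16.5) / [16.5 × (0.452 × 5.86 − 0.0709) − 1] = 85.28 / 41.53 = 2.053 mg/L.
Y_obs = Y / (1 + k_d θ_c) = 0.452 / (1 + 0.0709 × 16.5) = 0.452 / 2.170 = 0.2083.
Mass of BOD₅ removed per day: Q(S₀ − S) = 26200 × 331.9 g/m³ = 8697 kg/d.
Net biomass production P_X = Y_obs × Q·(S₀ − S) = 0.2083 × 8697 = 1812 kg VSS/d.

P_X ≈ 1810 kg VSS/d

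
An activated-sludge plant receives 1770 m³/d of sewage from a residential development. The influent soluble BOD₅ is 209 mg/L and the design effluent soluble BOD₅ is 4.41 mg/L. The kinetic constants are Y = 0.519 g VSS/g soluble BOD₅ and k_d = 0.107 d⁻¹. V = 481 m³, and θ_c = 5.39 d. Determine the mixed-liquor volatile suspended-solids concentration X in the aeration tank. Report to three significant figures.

X = Y·Q·ΔS·θ_c / [V·(1 + k_d θ_c)] = 0.519 × 1770 × (209 − 4.41) × 5.39 / [481 × (1 + 0.107 × 5.39)] = 1336 mg/L.

X ≈ 1340 mg/L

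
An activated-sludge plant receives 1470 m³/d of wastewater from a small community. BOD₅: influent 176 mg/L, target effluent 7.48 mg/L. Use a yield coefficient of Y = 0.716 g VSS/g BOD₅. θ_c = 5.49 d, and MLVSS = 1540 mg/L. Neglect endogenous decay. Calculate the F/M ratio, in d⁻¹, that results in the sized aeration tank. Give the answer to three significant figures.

F/M ≈ 0.266 d⁻¹

V·X = Y·Q·ΔS·θ_c gives V = 0.716 × 1470 × (176 − 7.48) × 5.49 / 1540 = 632.3 m³.
F/M = Q·S₀ / (V·X) = 1470 × 176 / (632.3 × 1540) = 0.2657 g BOD₅·(g VSS·d)⁻¹.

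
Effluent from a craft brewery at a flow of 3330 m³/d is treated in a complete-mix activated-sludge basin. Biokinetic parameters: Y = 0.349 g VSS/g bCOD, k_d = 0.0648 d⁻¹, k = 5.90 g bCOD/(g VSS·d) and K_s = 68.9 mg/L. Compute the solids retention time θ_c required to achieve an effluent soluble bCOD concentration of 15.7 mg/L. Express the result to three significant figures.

From 1/θ_c = Y·k·S/(K_s + S) − k_d: Y·k·S/(K_s+S) = 0.349 × 5.90 × 15.7 / (68.9 + 15.7) = 0.3821 d⁻¹.
θ_c = 1/(μ − k_d) = 1/(0.3821 − 0.0648) = 1/0.3173 = 3.151 d.

θ_c ≈ 3.15 d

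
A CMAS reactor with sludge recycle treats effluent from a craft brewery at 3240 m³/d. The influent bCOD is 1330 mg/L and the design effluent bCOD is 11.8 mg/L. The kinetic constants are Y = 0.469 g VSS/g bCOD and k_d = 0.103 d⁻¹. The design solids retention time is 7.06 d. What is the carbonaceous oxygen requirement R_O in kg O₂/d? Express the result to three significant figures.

Observed yield with endogenous decay: Y_obs = Y / (1 + k_d·θ_c) = 0.469 / (1 + 0.103 × 7.06) = 0.469 / 1.727 = 0.2715 g VSS/g bCOD.
Substrate removed = Q·(S₀ − S) = 3240 m³/d × (1330 − 11.8) g/m³ = 4.27×10^6 g/d = 4271 kg/d.
Biomass synthesised: P_X = Y_obs × 4271 = 1160 kg VSS/d.
R_O = Q·(S₀ − S) − 1.42·P_X = 4271 − 1.42 × 1160 = 2624 kg O₂/d.

R_O ≈ 2620 kg O₂/d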